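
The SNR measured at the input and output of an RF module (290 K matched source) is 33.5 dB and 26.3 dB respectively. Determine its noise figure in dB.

NF (dB) = SNR_in(dB) − SNR_out(dB) when the source is at T₀
NF = 33.5 − 26.3 = 7.2 dB

7.2 dB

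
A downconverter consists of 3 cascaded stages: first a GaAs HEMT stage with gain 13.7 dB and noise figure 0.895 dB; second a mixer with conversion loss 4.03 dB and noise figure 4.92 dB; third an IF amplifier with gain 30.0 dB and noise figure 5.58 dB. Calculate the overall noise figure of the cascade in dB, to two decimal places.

2.04 dB

Convert to linear (a loss of L dB is a gain of −L dB): F_i = 10^(NF_i/10), G_i = 10^(G_i,dB/10)
  Stage 1: F_1 = 10^(0.895/10) = 1.229, G_1 = 10^(13.7/10) = 23.44
  Stage 2: F_2 = 10^(4.92/10) = 3.105, G_2 = 10^(−4.03/10) = 0.3954
  Stage 3: F_3 = 10^(5.58/10) = 3.614, G_3 = 10^(30.0/10) = 1000
Friis cascade:
  F = 1.229 + (3.105 − 1)/23.44 + (3.614 − 1)/9.268 = 1.601
NF = 10 log₁₀(1.601) = 2.04 dB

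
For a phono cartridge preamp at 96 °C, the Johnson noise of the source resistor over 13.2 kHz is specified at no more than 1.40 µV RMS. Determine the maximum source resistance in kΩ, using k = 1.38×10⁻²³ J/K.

T = 96 °C + 273.15 = 369.15 K
Johnson–Nyquist: V_n = √(4kTRB) ⇒ R = V_n² / (4kTB)
4kTB = 4 × 1.38×10⁻²³ × 369.15 × 1.32×10⁴ = 2.69×10⁻¹⁶
R = (1.40×10⁻⁶)² / 2.69×10⁻¹⁶ = 7.29×10³ Ω = 7.29 kΩ

7.29 kΩ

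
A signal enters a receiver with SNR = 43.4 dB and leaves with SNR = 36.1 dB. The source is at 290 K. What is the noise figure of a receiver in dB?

7.3 dB

NF (dB) = SNR_in(dB) − SNR_out(dB) when the source is at T₀
NF = 43.4 − 36.1 = 7.3 dB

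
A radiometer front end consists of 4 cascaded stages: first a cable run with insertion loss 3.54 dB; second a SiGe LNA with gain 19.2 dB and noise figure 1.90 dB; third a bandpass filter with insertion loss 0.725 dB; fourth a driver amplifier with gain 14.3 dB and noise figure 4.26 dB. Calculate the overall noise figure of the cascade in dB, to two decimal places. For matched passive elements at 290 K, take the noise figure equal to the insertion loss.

Convert to linear (a loss of L dB is a gain of −L dB): F_i = 10^(NF_i/10), G_i = 10^(G_i,dB/10)
  Stage 1: F_1 = 10^(3.54/10) = 2.259, G_1 = 10^(−3.54/10) = 0.4426
  Stage 2: F_2 = 10^(1.90/10) = 1.549, G_2 = 10^(19.2/10) = 83.18
  Stage 3: F_3 = 10^(0.725/10) = 1.182, G_3 = 10^(−0.725/10) = 0.8463
  Stage 4: F_4 = 10^(4.26/10) = 2.667, G_4 = 10^(14.3/10) = 26.92
Friis cascade:
  F = 2.259 + (1.549 − 1)/0.4426 + (1.182 − 1)/36.81 + (2.667 − 1)/31.15 = 3.558
NF = 10 log₁₀(3.558) = 5.51 dB

5.51 dB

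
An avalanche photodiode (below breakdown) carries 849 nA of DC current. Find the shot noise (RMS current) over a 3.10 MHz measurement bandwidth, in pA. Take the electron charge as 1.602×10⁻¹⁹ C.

918 pA

I_n = √(2qI·B)
2qI·B = 2 × 1.602×10⁻¹⁹ × 8.49×10⁻⁷ × 3.10×10⁶ = 8.43×10⁻¹⁹ A²
I_n = √(8.43×10⁻¹⁹) = 9.18×10⁻¹⁰ A = 918 pA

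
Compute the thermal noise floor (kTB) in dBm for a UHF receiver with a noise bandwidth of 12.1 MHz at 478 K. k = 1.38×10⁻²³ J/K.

−101.0 dBm

P_n = kTB = 1.38×10⁻²³ × 478 × 1.21×10⁷ = 7.98×10⁻¹⁴ W
In dBm: 10 log₁₀(7.98×10⁻¹⁴ / 10⁻³) = −101.0 dBm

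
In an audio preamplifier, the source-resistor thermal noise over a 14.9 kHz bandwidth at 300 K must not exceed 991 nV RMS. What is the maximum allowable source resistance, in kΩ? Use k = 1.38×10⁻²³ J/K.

3.98 kΩ

Johnson–Nyquist: V_n = √(4kTRB) ⇒ R = V_n² / (4kTB)
4kTB = 4 × 1.38×10⁻²³ × 300 × 1.49×10⁴ = 2.47×10⁻¹⁶
R = (9.91×10⁻⁷)² / 2.47×10⁻¹⁶ = 3.98×10³ Ω = 3.98 kΩ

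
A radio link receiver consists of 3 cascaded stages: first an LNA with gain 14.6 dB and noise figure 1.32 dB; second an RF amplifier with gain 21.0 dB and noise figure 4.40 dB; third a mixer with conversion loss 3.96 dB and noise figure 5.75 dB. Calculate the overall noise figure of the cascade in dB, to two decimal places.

1.51 dB

Convert to linear (a loss of L dB is a gain of −L dB): F_i = 10^(NF_i/10), G_i = 10^(G_i,dB/10)
  Stage 1: F_1 = 10^(1.32/10) = 1.355, G_1 = 10^(14.6/10) = 28.84
  Stage 2: F_2 = 10^(4.40/10) = 2.754, G_2 = 10^(21.0/10) = 125.9
  Stage 3: F_3 = 10^(5.75/10) = 3.758, G_3 = 10^(−3.96/10) = 0.4018
Friis cascade:
  F = 1.355 + (2.754 − 1)/28.84 + (3.758 − 1)/3631 = 1.417
NF = 10 log₁₀(1.417) = 1.51 dB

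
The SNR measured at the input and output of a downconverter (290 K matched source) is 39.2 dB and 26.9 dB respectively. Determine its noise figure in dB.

NF (dB) = SNR_in(dB) − SNR_out(dB) when the source is at T₀
NF = 39.2 − 26.9 = 12.3 dB

12.3 dB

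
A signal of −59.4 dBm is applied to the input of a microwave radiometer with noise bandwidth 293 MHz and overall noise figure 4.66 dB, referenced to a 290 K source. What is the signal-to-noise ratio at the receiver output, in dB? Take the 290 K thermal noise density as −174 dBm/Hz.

Noise floor: N = −174 + 10 log₁₀(B) + NF
10 log₁₀(2.93×10⁸) = 84.67 dB
N = −174 + 84.67 + 4.66 = −84.67 dBm
SNR = P_sig − N = −59.4 − (−84.67) = 25.27 dB → 25.3 dB

25.3 dB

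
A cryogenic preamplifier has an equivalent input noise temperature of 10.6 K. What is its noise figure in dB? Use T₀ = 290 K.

F = 1 + T_e/T₀ = 1 + 10.6/290 = 1.03655
NF = 10 log₁₀(1.03655) = 0.156 dB

0.156 dB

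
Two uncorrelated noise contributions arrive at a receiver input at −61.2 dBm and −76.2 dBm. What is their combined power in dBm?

Convert to linear, add, convert back:
P₁ = 7.59×10⁻¹⁰ W, P₂ = 2.40×10⁻¹¹ W
P_tot = 7.83×10⁻¹⁰ W → 10 log₁₀(P_tot / 10⁻³) = −61.1 dBm

−61.1 dBm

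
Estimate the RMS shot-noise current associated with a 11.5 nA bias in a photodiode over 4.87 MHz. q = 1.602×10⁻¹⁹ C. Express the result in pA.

I_n = √(2qI·B)
2qI·B = 2 × 1.602×10⁻¹⁹ × 1.15×10⁻⁸ × 4.87×10⁶ = 1.79×10⁻²⁰ A²
I_n = √(1.79×10⁻²⁰) = 1.34×10⁻¹⁰ A = 134 pA

134 pA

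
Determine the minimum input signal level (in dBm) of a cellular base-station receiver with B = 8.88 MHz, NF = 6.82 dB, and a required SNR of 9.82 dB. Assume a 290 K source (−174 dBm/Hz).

Sensitivity = −174 + 10 log₁₀(B) + NF + SNR_min
= −174 + 69.48 + 6.82 + 9.82
= −87.88 dBm → −87.9 dBm

−87.9 dBm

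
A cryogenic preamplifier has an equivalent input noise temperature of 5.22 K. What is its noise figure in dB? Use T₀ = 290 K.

F = 1 + T_e/T₀ = 1 + 5.22/290 = 1.018
NF = 10 log₁₀(1.018) = 0.077 dB

0.077 dB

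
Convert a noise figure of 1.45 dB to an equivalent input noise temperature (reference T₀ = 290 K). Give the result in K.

115 K

F = 10^(1.45/10) = 1.39637
T_e = (F − 1)·T₀ = (1.39637 − 1) × 290 = 115 K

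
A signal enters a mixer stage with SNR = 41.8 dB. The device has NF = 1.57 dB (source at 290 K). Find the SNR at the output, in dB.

By definition F = SNR_in/SNR_out, so in dB: SNR_out = SNR_in − NF
SNR_out = 41.8 − 1.57 = 40.23 dB

40.23 dB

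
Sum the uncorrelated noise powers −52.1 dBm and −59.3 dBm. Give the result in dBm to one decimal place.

Convert to linear, add, convert back:
P₁ = 6.17×10⁻⁹ W, P₂ = 1.17×10⁻⁹ W
P_tot = 7.34×10⁻⁹ W → 10 log₁₀(P_tot / 10⁻³) = −51.3 dBm

−51.3 dBm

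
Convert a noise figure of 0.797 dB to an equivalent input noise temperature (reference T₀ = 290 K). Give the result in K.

F = 10^(0.797/10) = 1.20143
T_e = (F − 1)·T₀ = (1.20143 − 1) × 290 = 58.4 K

58.4 K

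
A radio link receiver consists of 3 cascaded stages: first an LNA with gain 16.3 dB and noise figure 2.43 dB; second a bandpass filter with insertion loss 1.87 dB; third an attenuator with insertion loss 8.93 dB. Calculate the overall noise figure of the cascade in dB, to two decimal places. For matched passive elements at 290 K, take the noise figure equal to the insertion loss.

Convert to linear (a loss of L dB is a gain of −L dB): F_i = 10^(NF_i/10), G_i = 10^(G_i,dB/10)
  Stage 1: F_1 = 10^(2.43/10) = 1.750, G_1 = 10^(16.3/10) = 42.66
  Stage 2: F_2 = 10^(1.87/10) = 1.538, G_2 = 10^(−1.87/10) = 0.6501
  Stage 3: F_3 = 10^(8.93/10) = 7.816, G_3 = 10^(−8.93/10) = 0.1279
Friis cascade:
  F = 1.750 + (1.538 − 1)/42.66 + (7.816 − 1)/27.73 = 2.008
NF = 10 log₁₀(2.008) = 3.03 dB

3.03 dB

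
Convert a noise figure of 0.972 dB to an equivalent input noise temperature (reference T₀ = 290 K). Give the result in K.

72.7 K

F = 10^(0.972/10) = 1.25083
T_e = (F − 1)·T₀ = (1.25083 − 1) × 290 = 72.7 K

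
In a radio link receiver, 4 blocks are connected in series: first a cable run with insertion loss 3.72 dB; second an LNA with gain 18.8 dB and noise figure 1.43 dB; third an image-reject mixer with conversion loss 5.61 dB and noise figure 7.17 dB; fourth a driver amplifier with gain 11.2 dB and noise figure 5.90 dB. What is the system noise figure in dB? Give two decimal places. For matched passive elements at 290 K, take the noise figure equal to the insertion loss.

5.72 dB

Convert to linear (a loss of L dB is a gain of −L dB): F_i = 10^(NF_i/10), G_i = 10^(G_i,dB/10)
  Stage 1: F_1 = 10^(3.72/10) = 2.355, G_1 = 10^(−3.72/10) = 0.4246
  Stage 2: F_2 = 10^(1.43/10) = 1.390, G_2 = 10^(18.8/10) = 75.86
  Stage 3: F_3 = 10^(7.17/10) = 5.212, G_3 = 10^(−5.61/10) = 0.2748
  Stage 4: F_4 = 10^(5.90/10) = 3.890, G_4 = 10^(11.2/10) = 13.18
Friis cascade:
  F = 2.355 + (1.390 − 1)/0.4246 + (5.212 − 1)/32.21 + (3.890 − 1)/8.851 = 3.731
NF = 10 log₁₀(3.731) = 5.72 dB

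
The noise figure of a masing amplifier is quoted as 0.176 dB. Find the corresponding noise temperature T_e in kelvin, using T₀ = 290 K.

F = 10^(0.176/10) = 1.04136
T_e = (F − 1)·T₀ = (1.04136 − 1) × 290 = 12.0 K

12.0 K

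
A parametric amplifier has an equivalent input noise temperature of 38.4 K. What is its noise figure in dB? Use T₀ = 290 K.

F = 1 + T_e/T₀ = 1 + 38.4/290 = 1.13241
NF = 10 log₁₀(1.13241) = 0.540 dB

0.540 dB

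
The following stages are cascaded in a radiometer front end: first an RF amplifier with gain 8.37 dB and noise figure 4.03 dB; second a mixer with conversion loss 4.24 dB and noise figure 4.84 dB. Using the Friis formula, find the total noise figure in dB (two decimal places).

4.51 dB

Convert to linear (a loss of L dB is a gain of −L dB): F_i = 10^(NF_i/10), G_i = 10^(G_i,dB/10)
  Stage 1: F_1 = 10^(4.03/10) = 2.529, G_1 = 10^(8.37/10) = 6.871
  Stage 2: F_2 = 10^(4.84/10) = 3.048, G_2 = 10^(−4.24/10) = 0.3767
Friis cascade:
  F = 2.529 + (3.048 − 1)/6.871 = 2.827
NF = 10 log₁₀(2.827) = 4.51 dB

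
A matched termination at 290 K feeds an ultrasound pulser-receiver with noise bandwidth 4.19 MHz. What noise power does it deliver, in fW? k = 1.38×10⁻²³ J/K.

P_n = kTB = 1.38×10⁻²³ × 290 × 4.19×10⁶ = 1.68×10⁻¹⁴ W = 16.8 fW

16.8 fW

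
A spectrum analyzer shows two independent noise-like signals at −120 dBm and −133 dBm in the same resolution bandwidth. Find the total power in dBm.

Convert to linear, add, convert back:
P₁ = 1.00×10⁻¹⁵ W, P₂ = 5.01×10⁻¹⁷ W
P_tot = 1.05×10⁻¹⁵ W → 10 log₁₀(P_tot / 10⁻³) = −119.8 dBm

−119.8 dBm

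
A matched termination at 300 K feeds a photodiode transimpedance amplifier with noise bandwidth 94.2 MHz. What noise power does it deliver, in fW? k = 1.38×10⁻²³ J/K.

P_n = kTB = 1.38×10⁻²³ × 300 × 9.42×10⁷ = 3.90×10⁻¹³ W = 390 fW

390 fW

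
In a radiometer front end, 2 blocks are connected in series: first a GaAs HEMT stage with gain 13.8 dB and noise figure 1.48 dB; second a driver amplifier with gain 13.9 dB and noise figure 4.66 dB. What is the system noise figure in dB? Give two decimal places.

1.72 dB

Convert to linear (a loss of L dB is a gain of −L dB): F_i = 10^(NF_i/10), G_i = 10^(G_i,dB/10)
  Stage 1: F_1 = 10^(1.48/10) = 1.406, G_1 = 10^(13.8/10) = 23.99
  Stage 2: F_2 = 10^(4.66/10) = 2.924, G_2 = 10^(13.9/10) = 24.55
Friis cascade:
  F = 1.406 + (2.924 − 1)/23.99 = 1.486
NF = 10 log₁₀(1.486) = 1.72 dB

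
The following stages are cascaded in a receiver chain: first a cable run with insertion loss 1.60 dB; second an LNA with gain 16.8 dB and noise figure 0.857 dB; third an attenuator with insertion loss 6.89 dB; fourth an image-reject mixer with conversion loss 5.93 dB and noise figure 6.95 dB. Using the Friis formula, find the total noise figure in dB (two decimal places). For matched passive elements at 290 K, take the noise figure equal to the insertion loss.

Convert to linear (a loss of L dB is a gain of −L dB): F_i = 10^(NF_i/10), G_i = 10^(G_i,dB/10)
  Stage 1: F_1 = 10^(1.60/10) = 1.445, G_1 = 10^(−1.60/10) = 0.6918
  Stage 2: F_2 = 10^(0.857/10) = 1.218, G_2 = 10^(16.8/10) = 47.86
  Stage 3: F_3 = 10^(6.89/10) = 4.887, G_3 = 10^(−6.89/10) = 0.2046
  Stage 4: F_4 = 10^(6.95/10) = 4.955, G_4 = 10^(−5.93/10) = 0.2553
Friis cascade:
  F = 1.445 + (1.218 − 1)/0.6918 + (4.887 − 1)/33.11 + (4.955 − 1)/6.776 = 2.462
NF = 10 log₁₀(2.462) = 3.91 dB

3.91 dB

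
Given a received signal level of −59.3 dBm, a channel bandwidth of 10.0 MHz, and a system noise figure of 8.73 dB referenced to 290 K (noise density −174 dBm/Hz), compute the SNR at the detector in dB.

Noise floor: N = −174 + 10 log₁₀(B) + NF
10 log₁₀(1.00×10⁷) = 70 dB
N = −174 + 70 + 8.73 = −95.27 dBm
SNR = P_sig − N = −59.3 − (−95.27) = 35.97 dB → 36.0 dB

36.0 dB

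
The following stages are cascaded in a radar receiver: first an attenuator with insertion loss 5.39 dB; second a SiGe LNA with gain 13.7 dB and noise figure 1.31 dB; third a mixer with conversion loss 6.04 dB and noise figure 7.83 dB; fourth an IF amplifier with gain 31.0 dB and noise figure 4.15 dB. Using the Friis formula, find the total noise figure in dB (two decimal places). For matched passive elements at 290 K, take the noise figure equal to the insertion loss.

Convert to linear (a loss of L dB is a gain of −L dB): F_i = 10^(NF_i/10), G_i = 10^(G_i,dB/10)
  Stage 1: F_1 = 10^(5.39/10) = 3.459, G_1 = 10^(−5.39/10) = 0.2891
  Stage 2: F_2 = 10^(1.31/10) = 1.352, G_2 = 10^(13.7/10) = 23.44
  Stage 3: F_3 = 10^(7.83/10) = 6.067, G_3 = 10^(−6.04/10) = 0.2489
  Stage 4: F_4 = 10^(4.15/10) = 2.600, G_4 = 10^(31.0/10) = 1259
Friis cascade:
  F = 3.459 + (1.352 − 1)/0.2891 + (6.067 − 1)/6.776 + (2.600 − 1)/1.687 = 6.374
NF = 10 log₁₀(6.374) = 8.04 dB

8.04 dB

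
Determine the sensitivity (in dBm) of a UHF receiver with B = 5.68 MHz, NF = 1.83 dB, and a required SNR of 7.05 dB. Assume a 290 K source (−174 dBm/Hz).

Sensitivity = −174 + 10 log₁₀(B) + NF + SNR_min
= −174 + 67.54 + 1.83 + 7.05
= −97.58 dBm → −97.6 dBm

−97.6 dBm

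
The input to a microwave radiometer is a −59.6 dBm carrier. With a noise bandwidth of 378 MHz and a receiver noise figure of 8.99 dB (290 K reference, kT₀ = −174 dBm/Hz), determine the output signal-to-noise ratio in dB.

Noise floor: N = −174 + 10 log₁₀(B) + NF
10 log₁₀(3.78×10⁸) = 85.77 dB
N = −174 + 85.77 + 8.99 = −79.24 dBm
SNR = P_sig − N = −59.6 − (−79.24) = 19.64 dB → 19.6 dB

19.6 dB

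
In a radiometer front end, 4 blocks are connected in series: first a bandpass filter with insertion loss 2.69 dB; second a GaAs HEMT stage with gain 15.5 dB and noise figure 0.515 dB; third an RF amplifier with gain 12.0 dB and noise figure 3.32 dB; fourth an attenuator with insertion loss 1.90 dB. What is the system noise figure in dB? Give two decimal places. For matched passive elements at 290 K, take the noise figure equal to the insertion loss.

3.33 dB

Convert to linear (a loss of L dB is a gain of −L dB): F_i = 10^(NF_i/10), G_i = 10^(G_i,dB/10)
  Stage 1: F_1 = 10^(2.69/10) = 1.858, G_1 = 10^(−2.69/10) = 0.5383
  Stage 2: F_2 = 10^(0.515/10) = 1.126, G_2 = 10^(15.5/10) = 35.48
  Stage 3: F_3 = 10^(3.32/10) = 2.148, G_3 = 10^(12.0/10) = 15.85
  Stage 4: F_4 = 10^(1.90/10) = 1.549, G_4 = 10^(−1.90/10) = 0.6457
Friis cascade:
  F = 1.858 + (1.126 − 1)/0.5383 + (2.148 − 1)/19.10 + (1.549 − 1)/302.7 = 2.154
NF = 10 log₁₀(2.154) = 3.33 dB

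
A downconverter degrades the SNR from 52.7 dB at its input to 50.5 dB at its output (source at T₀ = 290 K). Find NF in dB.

2.2 dB

NF (dB) = SNR_in(dB) − SNR_out(dB) when the source is at T₀
NF = 52.7 − 50.5 = 2.2 dB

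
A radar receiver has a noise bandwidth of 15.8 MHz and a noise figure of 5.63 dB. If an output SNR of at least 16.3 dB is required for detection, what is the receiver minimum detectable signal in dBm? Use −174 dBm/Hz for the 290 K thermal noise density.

Sensitivity = −174 + 10 log₁₀(B) + NF + SNR_min
= −174 + 71.99 + 5.63 + 16.3
= −80.08 dBm → −80.1 dBm

−80.1 dBm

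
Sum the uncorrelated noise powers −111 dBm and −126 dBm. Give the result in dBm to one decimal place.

Convert to linear, add, convert back:
P₁ = 7.94×10⁻¹⁵ W, P₂ = 2.51×10⁻¹⁶ W
P_tot = 8.19×10⁻¹⁵ W → 10 log₁₀(P_tot / 10⁻³) = −110.9 dBm

−110.9 dBm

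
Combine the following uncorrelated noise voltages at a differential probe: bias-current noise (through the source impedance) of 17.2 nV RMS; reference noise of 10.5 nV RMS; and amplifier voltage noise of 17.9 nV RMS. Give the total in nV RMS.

27.0 nV

Uncorrelated sources add in power (mean-square): V_tot = √(ΣV_i²)
V_tot = √[(1.72×10⁻⁸)² + (1.05×10⁻⁸)² + (1.79×10⁻⁸)²] = 2.70×10⁻⁸ V = 27.0 nV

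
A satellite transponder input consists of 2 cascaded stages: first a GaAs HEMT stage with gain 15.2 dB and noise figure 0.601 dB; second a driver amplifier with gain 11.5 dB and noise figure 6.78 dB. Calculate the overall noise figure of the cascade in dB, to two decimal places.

Convert to linear (a loss of L dB is a gain of −L dB): F_i = 10^(NF_i/10), G_i = 10^(G_i,dB/10)
  Stage 1: F_1 = 10^(0.601/10) = 1.148, G_1 = 10^(15.2/10) = 33.11
  Stage 2: F_2 = 10^(6.78/10) = 4.764, G_2 = 10^(11.5/10) = 14.13
Friis cascade:
  F = 1.148 + (4.764 − 1)/33.11 = 1.262
NF = 10 log₁₀(1.262) = 1.01 dB

1.01 dB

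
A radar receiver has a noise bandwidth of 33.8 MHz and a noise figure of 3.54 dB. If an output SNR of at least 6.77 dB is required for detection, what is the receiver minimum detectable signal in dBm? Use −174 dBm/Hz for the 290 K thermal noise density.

Sensitivity = −174 + 10 log₁₀(B) + NF + SNR_min
= −174 + 75.29 + 3.54 + 6.77
= −88.40 dBm → −88.4 dBm

−88.4 dBm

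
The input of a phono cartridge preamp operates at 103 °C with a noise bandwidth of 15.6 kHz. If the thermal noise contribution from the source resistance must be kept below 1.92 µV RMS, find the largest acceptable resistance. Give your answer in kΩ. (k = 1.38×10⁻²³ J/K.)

11.4 kΩ

T = 103 °C + 273.15 = 376.15 K
Johnson–Nyquist: V_n = √(4kTRB) ⇒ R = V_n² / (4kTB)
4kTB = 4 × 1.38×10⁻²³ × 376.15 × 1.56×10⁴ = 3.24×10⁻¹⁶
R = (1.92×10⁻⁶)² / 3.24×10⁻¹⁶ = 1.14×10⁴ Ω = 11.4 kΩ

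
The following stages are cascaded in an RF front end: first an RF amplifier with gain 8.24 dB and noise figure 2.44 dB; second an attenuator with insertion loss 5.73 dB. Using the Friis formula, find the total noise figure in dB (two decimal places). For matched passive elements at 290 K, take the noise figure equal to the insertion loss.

3.35 dB

Convert to linear (a loss of L dB is a gain of −L dB): F_i = 10^(NF_i/10), G_i = 10^(G_i,dB/10)
  Stage 1: F_1 = 10^(2.44/10) = 1.754, G_1 = 10^(8.24/10) = 6.668
  Stage 2: F_2 = 10^(5.73/10) = 3.741, G_2 = 10^(−5.73/10) = 0.2673
Friis cascade:
  F = 1.754 + (3.741 − 1)/6.668 = 2.165
NF = 10 log₁₀(2.165) = 3.35 dB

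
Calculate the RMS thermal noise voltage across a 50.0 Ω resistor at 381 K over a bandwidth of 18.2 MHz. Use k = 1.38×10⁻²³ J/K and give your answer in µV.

4.37 µV

V_n = √(4kTRB)
4kTRB = 4 × 1.38×10⁻²³ × 381 × 5.00×10¹ × 1.82×10⁷ = 1.91×10⁻¹¹ V²
V_n = √(1.91×10⁻¹¹) = 4.37×10⁻⁶ V = 4.37 µV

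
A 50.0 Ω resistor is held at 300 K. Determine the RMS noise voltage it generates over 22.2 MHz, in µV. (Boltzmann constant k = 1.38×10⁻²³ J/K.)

4.29 µV

V_n = √(4kTRB)
4kTRB = 4 × 1.38×10⁻²³ × 300 × 5.00×10¹ × 2.22×10⁷ = 1.84×10⁻¹¹ V²
V_n = √(1.84×10⁻¹¹) = 4.29×10⁻⁶ V = 4.29 µV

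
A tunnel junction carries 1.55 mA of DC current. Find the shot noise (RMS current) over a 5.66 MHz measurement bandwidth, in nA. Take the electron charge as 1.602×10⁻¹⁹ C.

I_n = √(2qI·B)
2qI·B = 2 × 1.602×10⁻¹⁹ × 1.55×10⁻³ × 5.66×10⁶ = 2.81×10⁻¹⁵ A²
I_n = √(2.81×10⁻¹⁵) = 5.30×10⁻⁸ A = 53.0 nA

53.0 nA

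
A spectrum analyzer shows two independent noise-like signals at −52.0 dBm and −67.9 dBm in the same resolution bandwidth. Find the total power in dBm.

Convert to linear, add, convert back:
P₁ = 6.31×10⁻⁹ W, P₂ = 1.62×10⁻¹⁰ W
P_tot = 6.47×10⁻⁹ W → 10 log₁₀(P_tot / 10⁻³) = −51.9 dBm

−51.9 dBm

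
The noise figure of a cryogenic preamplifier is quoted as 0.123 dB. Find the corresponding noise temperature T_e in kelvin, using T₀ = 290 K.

F = 10^(0.123/10) = 1.02873
T_e = (F − 1)·T₀ = (1.02873 − 1) × 290 = 8.33 K

8.33 K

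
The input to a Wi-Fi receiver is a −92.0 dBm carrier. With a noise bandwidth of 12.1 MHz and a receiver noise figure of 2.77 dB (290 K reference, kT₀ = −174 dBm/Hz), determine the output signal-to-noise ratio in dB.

8.4 dB

Noise floor: N = −174 + 10 log₁₀(B) + NF
10 log₁₀(1.21×10⁷) = 70.83 dB
N = −174 + 70.83 + 2.77 = −100.40 dBm
SNR = P_sig − N = −92.0 − (−100.40) = 8.40 dB → 8.4 dB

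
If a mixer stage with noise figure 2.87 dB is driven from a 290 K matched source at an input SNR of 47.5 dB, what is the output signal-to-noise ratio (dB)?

By definition F = SNR_in/SNR_out, so in dB: SNR_out = SNR_in − NF
SNR_out = 47.5 − 2.87 = 44.63 dB

44.63 dB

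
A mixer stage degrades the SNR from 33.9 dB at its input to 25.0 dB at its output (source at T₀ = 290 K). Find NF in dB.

NF (dB) = SNR_in(dB) − SNR_out(dB) when the source is at T₀
NF = 33.9 − 25.0 = 8.9 dB

8.9 dB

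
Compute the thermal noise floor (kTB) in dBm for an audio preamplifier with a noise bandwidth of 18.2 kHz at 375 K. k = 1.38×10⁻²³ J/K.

−130.3 dBm

P_n = kTB = 1.38×10⁻²³ × 375 × 1.82×10⁴ = 9.42×10⁻¹⁷ W
In dBm: 10 log₁₀(9.42×10⁻¹⁷ / 10⁻³) = −130.3 dBm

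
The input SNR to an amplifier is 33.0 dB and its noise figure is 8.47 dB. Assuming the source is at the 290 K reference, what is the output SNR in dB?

24.53 dB

By definition F = SNR_in/SNR_out, so in dB: SNR_out = SNR_in − NF
SNR_out = 33.0 − 8.47 = 24.53 dB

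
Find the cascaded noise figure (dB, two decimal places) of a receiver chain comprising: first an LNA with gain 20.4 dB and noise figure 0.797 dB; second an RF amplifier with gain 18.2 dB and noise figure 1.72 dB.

0.81 dB

Convert to linear (a loss of L dB is a gain of −L dB): F_i = 10^(NF_i/10), G_i = 10^(G_i,dB/10)
  Stage 1: F_1 = 10^(0.797/10) = 1.201, G_1 = 10^(20.4/10) = 109.6
  Stage 2: F_2 = 10^(1.72/10) = 1.486, G_2 = 10^(18.2/10) = 66.07
Friis cascade:
  F = 1.201 + (1.486 − 1)/109.6 = 1.206
NF = 10 log₁₀(1.206) = 0.81 dB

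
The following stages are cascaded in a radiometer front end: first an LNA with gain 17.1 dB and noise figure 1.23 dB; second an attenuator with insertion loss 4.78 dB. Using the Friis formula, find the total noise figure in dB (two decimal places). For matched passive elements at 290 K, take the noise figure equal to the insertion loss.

1.36 dB

Convert to linear (a loss of L dB is a gain of −L dB): F_i = 10^(NF_i/10), G_i = 10^(G_i,dB/10)
  Stage 1: F_1 = 10^(1.23/10) = 1.327, G_1 = 10^(17.1/10) = 51.29
  Stage 2: F_2 = 10^(4.78/10) = 3.006, G_2 = 10^(−4.78/10) = 0.3327
Friis cascade:
  F = 1.327 + (3.006 − 1)/51.29 = 1.367
NF = 10 log₁₀(1.367) = 1.36 dB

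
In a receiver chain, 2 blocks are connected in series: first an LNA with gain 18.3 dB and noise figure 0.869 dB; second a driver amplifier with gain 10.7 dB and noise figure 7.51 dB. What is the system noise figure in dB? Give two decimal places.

1.11 dB

Convert to linear (a loss of L dB is a gain of −L dB): F_i = 10^(NF_i/10), G_i = 10^(G_i,dB/10)
  Stage 1: F_1 = 10^(0.869/10) = 1.222, G_1 = 10^(18.3/10) = 67.61
  Stage 2: F_2 = 10^(7.51/10) = 5.636, G_2 = 10^(10.7/10) = 11.75
Friis cascade:
  F = 1.222 + (5.636 − 1)/67.61 = 1.290
NF = 10 log₁₀(1.290) = 1.11 dB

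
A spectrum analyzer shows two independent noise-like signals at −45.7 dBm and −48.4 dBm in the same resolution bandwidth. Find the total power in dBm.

−43.8 dBm

Convert to linear, add, convert back:
P₁ = 2.69×10⁻⁸ W, P₂ = 1.45×10⁻⁸ W
P_tot = 4.14×10⁻⁸ W → 10 log₁₀(P_tot / 10⁻³) = −43.8 dBm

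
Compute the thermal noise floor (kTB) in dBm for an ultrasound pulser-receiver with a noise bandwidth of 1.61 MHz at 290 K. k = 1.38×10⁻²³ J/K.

−111.9 dBm

P_n = kTB = 1.38×10⁻²³ × 290 × 1.61×10⁶ = 6.44×10⁻¹⁵ W
In dBm: 10 log₁₀(6.44×10⁻¹⁵ / 10⁻³) = −111.9 dBm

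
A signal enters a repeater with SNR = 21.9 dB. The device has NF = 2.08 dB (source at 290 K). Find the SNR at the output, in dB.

By definition F = SNR_in/SNR_out, so in dB: SNR_out = SNR_in − NF
SNR_out = 21.9 − 2.08 = 19.82 dB

19.82 dB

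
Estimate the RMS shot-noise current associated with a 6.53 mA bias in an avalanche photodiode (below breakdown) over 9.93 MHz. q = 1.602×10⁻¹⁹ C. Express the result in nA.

144 nA

I_n = √(2qI·B)
2qI·B = 2 × 1.602×10⁻¹⁹ × 6.53×10⁻³ × 9.93×10⁶ = 2.08×10⁻¹⁴ A²
I_n = √(2.08×10⁻¹⁴) = 1.44×10⁻⁷ A = 144 nA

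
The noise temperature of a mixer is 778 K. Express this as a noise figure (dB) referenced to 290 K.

F = 1 + T_e/T₀ = 1 + 778/290 = 3.68276
NF = 10 log₁₀(3.68276) = 5.66 dB

5.66 dB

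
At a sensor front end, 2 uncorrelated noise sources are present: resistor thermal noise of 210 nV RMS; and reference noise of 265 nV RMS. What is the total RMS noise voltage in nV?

Uncorrelated sources add in power (mean-square): V_tot = √(ΣV_i²)
V_tot = √[(2.10×10⁻⁷)² + (2.65×10⁻⁷)²] = 3.38×10⁻⁷ V = 338 nV

338 nV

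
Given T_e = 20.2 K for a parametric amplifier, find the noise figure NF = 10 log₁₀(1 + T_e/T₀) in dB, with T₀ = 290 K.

F = 1 + T_e/T₀ = 1 + 20.2/290 = 1.06966
NF = 10 log₁₀(1.06966) = 0.292 dB

0.292 dB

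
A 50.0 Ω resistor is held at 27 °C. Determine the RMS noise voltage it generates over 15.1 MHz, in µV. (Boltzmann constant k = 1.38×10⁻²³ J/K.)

3.54 µV

T = 27 °C + 273.15 = 300.15 K
V_n = √(4kTRB)
4kTRB = 4 × 1.38×10⁻²³ × 300.15 × 5.00×10¹ × 1.51×10⁷ = 1.25×10⁻¹¹ V²
V_n = √(1.25×10⁻¹¹) = 3.54×10⁻⁶ V = 3.54 µV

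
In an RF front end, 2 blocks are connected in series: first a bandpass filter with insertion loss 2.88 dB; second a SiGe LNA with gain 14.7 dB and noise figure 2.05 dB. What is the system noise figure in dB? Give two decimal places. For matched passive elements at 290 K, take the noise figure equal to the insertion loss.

4.93 dB

Convert to linear (a loss of L dB is a gain of −L dB): F_i = 10^(NF_i/10), G_i = 10^(G_i,dB/10)
  Stage 1: F_1 = 10^(2.88/10) = 1.941, G_1 = 10^(−2.88/10) = 0.5152
  Stage 2: F_2 = 10^(2.05/10) = 1.603, G_2 = 10^(14.7/10) = 29.51
Friis cascade:
  F = 1.941 + (1.603 − 1)/0.5152 = 3.112
NF = 10 log₁₀(3.112) = 4.93 dB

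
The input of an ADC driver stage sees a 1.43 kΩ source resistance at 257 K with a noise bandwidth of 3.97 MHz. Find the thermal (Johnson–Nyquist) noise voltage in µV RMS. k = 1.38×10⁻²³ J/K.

V_n = √(4kTRB)
4kTRB = 4 × 1.38×10⁻²³ × 257 × 1.43×10³ × 3.97×10⁶ = 8.05×10⁻¹¹ V²
V_n = √(8.05×10⁻¹¹) = 8.97×10⁻⁶ V = 8.97 µV

8.97 µV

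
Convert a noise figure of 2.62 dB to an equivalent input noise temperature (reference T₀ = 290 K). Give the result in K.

F = 10^(2.62/10) = 1.8281
T_e = (F − 1)·T₀ = (1.8281 − 1) × 290 = 240 K

240 K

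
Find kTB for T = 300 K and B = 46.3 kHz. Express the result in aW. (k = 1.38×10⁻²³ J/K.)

192 aW

P_n = kTB = 1.38×10⁻²³ × 300 × 4.63×10⁴ = 1.92×10⁻¹⁶ W = 192 aW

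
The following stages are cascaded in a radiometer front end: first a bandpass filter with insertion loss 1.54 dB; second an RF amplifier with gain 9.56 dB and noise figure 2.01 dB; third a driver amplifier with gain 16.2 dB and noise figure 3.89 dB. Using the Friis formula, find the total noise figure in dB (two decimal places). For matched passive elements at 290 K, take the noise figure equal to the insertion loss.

Convert to linear (a loss of L dB is a gain of −L dB): F_i = 10^(NF_i/10), G_i = 10^(G_i,dB/10)
  Stage 1: F_1 = 10^(1.54/10) = 1.426, G_1 = 10^(−1.54/10) = 0.7015
  Stage 2: F_2 = 10^(2.01/10) = 1.589, G_2 = 10^(9.56/10) = 9.036
  Stage 3: F_3 = 10^(3.89/10) = 2.449, G_3 = 10^(16.2/10) = 41.69
Friis cascade:
  F = 1.426 + (1.589 − 1)/0.7015 + (2.449 − 1)/6.339 = 2.493
NF = 10 log₁₀(2.493) = 3.97 dB

3.97 dB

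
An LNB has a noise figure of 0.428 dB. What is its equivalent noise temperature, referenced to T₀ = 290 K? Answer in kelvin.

30.0 K

F = 10^(0.428/10) = 1.10357
T_e = (F − 1)·T₀ = (1.10357 − 1) × 290 = 30.0 K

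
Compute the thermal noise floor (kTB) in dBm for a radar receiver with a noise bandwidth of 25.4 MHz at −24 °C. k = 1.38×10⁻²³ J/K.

T = −24 °C + 273.15 = 249.15 K
P_n = kTB = 1.38×10⁻²³ × 249.15 × 2.54×10⁷ = 8.73×10⁻¹⁴ W
In dBm: 10 log₁₀(8.73×10⁻¹⁴ / 10⁻³) = −100.6 dBm

−100.6 dBm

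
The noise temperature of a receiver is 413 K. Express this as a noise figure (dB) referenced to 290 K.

F = 1 + T_e/T₀ = 1 + 413/290 = 2.42414
NF = 10 log₁₀(2.42414) = 3.85 dB

3.85 dB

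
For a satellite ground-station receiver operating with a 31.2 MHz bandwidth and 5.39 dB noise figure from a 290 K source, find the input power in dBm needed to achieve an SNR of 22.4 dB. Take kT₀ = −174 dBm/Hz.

Sensitivity = −174 + 10 log₁₀(B) + NF + SNR_min
= −174 + 74.94 + 5.39 + 22.4
= −71.27 dBm → −71.3 dBm

−71.3 dBm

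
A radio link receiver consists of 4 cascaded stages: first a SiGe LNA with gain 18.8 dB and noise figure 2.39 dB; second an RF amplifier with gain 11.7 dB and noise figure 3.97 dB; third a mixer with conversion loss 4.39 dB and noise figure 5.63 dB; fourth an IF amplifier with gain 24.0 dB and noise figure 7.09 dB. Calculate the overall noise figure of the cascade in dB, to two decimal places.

Convert to linear (a loss of L dB is a gain of −L dB): F_i = 10^(NF_i/10), G_i = 10^(G_i,dB/10)
  Stage 1: F_1 = 10^(2.39/10) = 1.734, G_1 = 10^(18.8/10) = 75.86
  Stage 2: F_2 = 10^(3.97/10) = 2.495, G_2 = 10^(11.7/10) = 14.79
  Stage 3: F_3 = 10^(5.63/10) = 3.656, G_3 = 10^(−4.39/10) = 0.3639
  Stage 4: F_4 = 10^(7.09/10) = 5.117, G_4 = 10^(24.0/10) = 251.2
Friis cascade:
  F = 1.734 + (2.495 − 1)/75.86 + (3.656 − 1)/1122 + (5.117 − 1)/408.3 = 1.766
NF = 10 log₁₀(1.766) = 2.47 dB

2.47 dB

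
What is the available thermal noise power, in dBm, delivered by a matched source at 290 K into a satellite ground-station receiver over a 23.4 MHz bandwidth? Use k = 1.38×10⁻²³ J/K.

−100.3 dBm

P_n = kTB = 1.38×10⁻²³ × 290 × 2.34×10⁷ = 9.36×10⁻¹⁴ W
In dBm: 10 log₁₀(9.36×10⁻¹⁴ / 10⁻³) = −100.3 dBm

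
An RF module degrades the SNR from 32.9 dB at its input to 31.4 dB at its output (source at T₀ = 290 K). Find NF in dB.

NF (dB) = SNR_in(dB) − SNR_out(dB) when the source is at T₀
NF = 32.9 − 31.4 = 1.5 dB

1.5 dB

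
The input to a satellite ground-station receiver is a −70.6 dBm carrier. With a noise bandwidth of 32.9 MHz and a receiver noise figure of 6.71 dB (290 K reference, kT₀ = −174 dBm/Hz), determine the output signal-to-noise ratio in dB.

21.5 dB

Noise floor: N = −174 + 10 log₁₀(B) + NF
10 log₁₀(3.29×10⁷) = 75.17 dB
N = −174 + 75.17 + 6.71 = −92.12 dBm
SNR = P_sig − N = −70.6 − (−92.12) = 21.52 dB → 21.5 dB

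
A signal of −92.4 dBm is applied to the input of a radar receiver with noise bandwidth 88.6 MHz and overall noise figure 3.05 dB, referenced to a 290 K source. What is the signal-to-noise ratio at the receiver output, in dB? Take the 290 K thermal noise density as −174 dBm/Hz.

Noise floor: N = −174 + 10 log₁₀(B) + NF
10 log₁₀(8.86×10⁷) = 79.47 dB
N = −174 + 79.47 + 3.05 = −91.48 dBm
SNR = P_sig − N = −92.4 − (−91.48) = −0.92 dB → −0.9 dB

−0.9 dB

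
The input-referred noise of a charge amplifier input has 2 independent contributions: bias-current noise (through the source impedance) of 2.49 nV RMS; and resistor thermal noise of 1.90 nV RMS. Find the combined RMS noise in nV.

3.13 nV

Uncorrelated sources add in power (mean-square): V_tot = √(ΣV_i²)
V_tot = √[(2.49×10⁻⁹)² + (1.90×10⁻⁹)²] = 3.13×10⁻⁹ V = 3.13 nV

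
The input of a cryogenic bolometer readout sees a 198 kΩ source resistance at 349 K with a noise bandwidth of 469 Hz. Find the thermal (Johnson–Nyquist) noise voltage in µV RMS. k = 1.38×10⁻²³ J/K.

1.34 µV

V_n = √(4kTRB)
4kTRB = 4 × 1.38×10⁻²³ × 349 × 1.98×10⁵ × 4.69×10² = 1.79×10⁻¹² V²
V_n = √(1.79×10⁻¹²) = 1.34×10⁻⁶ V = 1.34 µV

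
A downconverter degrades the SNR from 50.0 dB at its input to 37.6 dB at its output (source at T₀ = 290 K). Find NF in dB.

12.4 dB

NF (dB) = SNR_in(dB) − SNR_out(dB) when the source is at T₀
NF = 50.0 − 37.6 = 12.4 dB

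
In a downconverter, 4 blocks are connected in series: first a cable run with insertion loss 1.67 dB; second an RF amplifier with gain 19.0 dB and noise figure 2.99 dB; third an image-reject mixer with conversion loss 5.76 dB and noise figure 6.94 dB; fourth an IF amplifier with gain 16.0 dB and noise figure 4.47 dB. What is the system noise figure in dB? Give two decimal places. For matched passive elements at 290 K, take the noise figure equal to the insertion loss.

4.94 dB

Convert to linear (a loss of L dB is a gain of −L dB): F_i = 10^(NF_i/10), G_i = 10^(G_i,dB/10)
  Stage 1: F_1 = 10^(1.67/10) = 1.469, G_1 = 10^(−1.67/10) = 0.6808
  Stage 2: F_2 = 10^(2.99/10) = 1.991, G_2 = 10^(19.0/10) = 79.43
  Stage 3: F_3 = 10^(6.94/10) = 4.943, G_3 = 10^(−5.76/10) = 0.2655
  Stage 4: F_4 = 10^(4.47/10) = 2.799, G_4 = 10^(16.0/10) = 39.81
Friis cascade:
  F = 1.469 + (1.991 − 1)/0.6808 + (4.943 − 1)/54.08 + (2.799 − 1)/14.35 = 3.122
NF = 10 log₁₀(3.122) = 4.94 dB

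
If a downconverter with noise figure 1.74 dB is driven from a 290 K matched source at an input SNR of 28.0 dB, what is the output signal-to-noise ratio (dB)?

26.26 dB

By definition F = SNR_in/SNR_out, so in dB: SNR_out = SNR_in − NF
SNR_out = 28.0 − 1.74 = 26.26 dB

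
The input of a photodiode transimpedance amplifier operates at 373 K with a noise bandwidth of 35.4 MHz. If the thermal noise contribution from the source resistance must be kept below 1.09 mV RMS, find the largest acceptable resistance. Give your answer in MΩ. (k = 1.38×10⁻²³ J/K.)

Johnson–Nyquist: V_n = √(4kTRB) ⇒ R = V_n² / (4kTB)
4kTB = 4 × 1.38×10⁻²³ × 373 × 3.54×10⁷ = 7.29×10⁻¹³
R = (1.09×10⁻³)² / 7.29×10⁻¹³ = 1.63×10⁶ Ω = 1.63 MΩ

1.63 MΩ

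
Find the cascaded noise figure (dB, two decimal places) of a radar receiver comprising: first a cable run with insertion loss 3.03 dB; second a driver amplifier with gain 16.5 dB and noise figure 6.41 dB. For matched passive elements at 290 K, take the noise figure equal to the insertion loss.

Convert to linear (a loss of L dB is a gain of −L dB): F_i = 10^(NF_i/10), G_i = 10^(G_i,dB/10)
  Stage 1: F_1 = 10^(3.03/10) = 2.009, G_1 = 10^(−3.03/10) = 0.4977
  Stage 2: F_2 = 10^(6.41/10) = 4.375, G_2 = 10^(16.5/10) = 44.67
Friis cascade:
  F = 2.009 + (4.375 − 1)/0.4977 = 8.790
NF = 10 log₁₀(8.790) = 9.44 dB

9.44 dB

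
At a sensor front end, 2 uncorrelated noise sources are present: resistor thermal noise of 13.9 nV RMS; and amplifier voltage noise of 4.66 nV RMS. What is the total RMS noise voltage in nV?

14.7 nV

Uncorrelated sources add in power (mean-square): V_tot = √(ΣV_i²)
V_tot = √[(1.39×10⁻⁸)² + (4.66×10⁻⁹)²] = 1.47×10⁻⁸ V = 14.7 nV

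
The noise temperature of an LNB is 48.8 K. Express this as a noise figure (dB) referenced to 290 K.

F = 1 + T_e/T₀ = 1 + 48.8/290 = 1.16828
NF = 10 log₁₀(1.16828) = 0.675 dB

0.675 dB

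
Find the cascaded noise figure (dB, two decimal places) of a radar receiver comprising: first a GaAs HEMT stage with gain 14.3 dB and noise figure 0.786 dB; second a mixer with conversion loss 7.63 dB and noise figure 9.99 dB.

1.85 dB

Convert to linear (a loss of L dB is a gain of −L dB): F_i = 10^(NF_i/10), G_i = 10^(G_i,dB/10)
  Stage 1: F_1 = 10^(0.786/10) = 1.198, G_1 = 10^(14.3/10) = 26.92
  Stage 2: F_2 = 10^(9.99/10) = 9.977, G_2 = 10^(−7.63/10) = 0.1726
Friis cascade:
  F = 1.198 + (9.977 − 1)/26.92 = 1.532
NF = 10 log₁₀(1.532) = 1.85 dB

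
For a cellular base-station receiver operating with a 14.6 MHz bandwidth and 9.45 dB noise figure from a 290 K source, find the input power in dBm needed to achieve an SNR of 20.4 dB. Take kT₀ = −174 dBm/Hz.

Sensitivity = −174 + 10 log₁₀(B) + NF + SNR_min
= −174 + 71.64 + 9.45 + 20.4
= −72.51 dBm → −72.5 dBm

−72.5 dBm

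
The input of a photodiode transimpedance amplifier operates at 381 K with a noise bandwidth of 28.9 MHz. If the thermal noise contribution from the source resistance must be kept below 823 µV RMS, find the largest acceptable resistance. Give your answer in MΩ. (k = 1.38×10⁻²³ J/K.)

Johnson–Nyquist: V_n = √(4kTRB) ⇒ R = V_n² / (4kTB)
4kTB = 4 × 1.38×10⁻²³ × 381 × 2.89×10⁷ = 6.08×10⁻¹³
R = (8.23×10⁻⁴)² / 6.08×10⁻¹³ = 1.11×10⁶ Ω = 1.11 MΩ

1.11 MΩ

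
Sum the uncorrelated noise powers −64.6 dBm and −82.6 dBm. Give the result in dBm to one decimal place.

Convert to linear, add, convert back:
P₁ = 3.47×10⁻¹⁰ W, P₂ = 5.50×10⁻¹² W
P_tot = 3.52×10⁻¹⁰ W → 10 log₁₀(P_tot / 10⁻³) = −64.5 dBm

−64.5 dBm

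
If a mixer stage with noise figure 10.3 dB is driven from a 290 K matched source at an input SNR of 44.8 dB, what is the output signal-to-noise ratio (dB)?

By definition F = SNR_in/SNR_out, so in dB: SNR_out = SNR_in − NF
SNR_out = 44.8 − 10.3 = 34.5 dB

34.5 dB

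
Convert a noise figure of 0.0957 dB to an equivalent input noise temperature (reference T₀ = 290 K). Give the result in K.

6.46 K

F = 10^(0.0957/10) = 1.02228
T_e = (F − 1)·T₀ = (1.02228 − 1) × 290 = 6.46 K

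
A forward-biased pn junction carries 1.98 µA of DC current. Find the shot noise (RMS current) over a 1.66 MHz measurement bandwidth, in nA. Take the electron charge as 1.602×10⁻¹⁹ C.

I_n = √(2qI·B)
2qI·B = 2 × 1.602×10⁻¹⁹ × 1.98×10⁻⁶ × 1.66×10⁶ = 1.05×10⁻¹⁸ A²
I_n = √(1.05×10⁻¹⁸) = 1.03×10⁻⁹ A = 1.03 nA

1.03 nA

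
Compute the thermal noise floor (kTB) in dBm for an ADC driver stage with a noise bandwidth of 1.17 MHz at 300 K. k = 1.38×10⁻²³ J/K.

−113.1 dBm

P_n = kTB = 1.38×10⁻²³ × 300 × 1.17×10⁶ = 4.84×10⁻¹⁵ W
In dBm: 10 log₁₀(4.84×10⁻¹⁵ / 10⁻³) = −113.1 dBm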